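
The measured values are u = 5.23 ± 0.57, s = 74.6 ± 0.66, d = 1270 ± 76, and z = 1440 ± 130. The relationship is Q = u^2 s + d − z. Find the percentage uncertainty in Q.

Let p = u^2·s = 2040. δp/p = √((2·δu/u)² + (1·δs/s)²) = √(0.0475 + 7.83e-05) = 0.218, so δp = 445.
Q = p + d − z: δQ = √(δp² + δd² + δz²) = √(1.98e+05 + 5780 + 16900) = 470
Q = 1870, so δQ/Q = 470/1870 = 0.251.

25.1%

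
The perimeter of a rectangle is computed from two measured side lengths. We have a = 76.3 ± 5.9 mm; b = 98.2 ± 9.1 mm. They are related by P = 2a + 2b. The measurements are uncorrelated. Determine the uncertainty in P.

21.7 mm

Absolute uncertainties add in quadrature for a linear combination:
  (2·δa)² = 139;  (2·δb)² = 331
δP = √(470) = 21.7 mm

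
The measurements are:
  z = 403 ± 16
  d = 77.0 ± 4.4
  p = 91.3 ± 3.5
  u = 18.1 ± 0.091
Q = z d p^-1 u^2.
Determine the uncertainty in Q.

Each factor contributes (exponent × relative error)² to (δQ/Q)²:
  (1·δz/z)² = (1×0.0397)² = 0.00158;  (1·δd/d)² = (1×0.0571)² = 0.00327;  (-1·δp/p)² = (-1×0.0383)² = 0.00147;  (2·δu/u)² = (2×0.00503)² = 0.000101
δQ/Q = √(0.00641) = 0.0801
Q = 1.11e+05, so δQ = 0.0801 × 1.11e+05 = 8920.

8920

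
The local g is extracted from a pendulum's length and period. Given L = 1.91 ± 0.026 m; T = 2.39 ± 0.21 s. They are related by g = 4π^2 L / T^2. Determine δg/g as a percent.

17.6%

g is a product of powers, so relative uncertainties combine in quadrature:
  (1·δL/L)² = (1×0.0136)² = 0.000185;  (-2·δT/T)² = (-2×0.0879)² = 0.0309
δg/g = √(0.0311) = 0.176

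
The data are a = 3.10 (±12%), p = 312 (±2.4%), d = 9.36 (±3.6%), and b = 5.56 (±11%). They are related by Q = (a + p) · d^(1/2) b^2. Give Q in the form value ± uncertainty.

29800 ± 6620

Let u = a + p = 315. δu = √(δa² + δp²) = √(0.138 + 56.1) = 7.50, so δu/u = 0.0238.
Q is then a monomial in u, d, b:
δQ/Q = √((δu/u)² + (½·δd/d)² + (2·δb/b)²) = √(0.000566 + 0.000324 + 0.0484) = 0.222
Q = 29800, so δQ = 0.222 × 29800 = 6620.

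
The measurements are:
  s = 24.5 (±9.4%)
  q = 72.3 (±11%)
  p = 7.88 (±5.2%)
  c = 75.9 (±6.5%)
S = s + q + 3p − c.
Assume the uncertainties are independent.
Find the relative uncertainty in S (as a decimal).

0.218

Sums and differences: (δS)² = Σ (cᵢ δxᵢ)².
  (δs)² = 5.30;  (δq)² = 63.3;  (3·δp)² = 1.51;  (δc)² = 24.3
δS = √(94.4) = 9.72
S = 44.5, so δS/S = 9.72/44.5 = 0.218.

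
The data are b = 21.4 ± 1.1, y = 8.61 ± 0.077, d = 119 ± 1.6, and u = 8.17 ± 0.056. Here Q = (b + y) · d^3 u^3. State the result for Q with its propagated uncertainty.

Let w = b + y = 30.0. δw = √(δb² + δy²) = √(1.21 + 0.00593) = 1.10, so δw/w = 0.0367.
Q is then a monomial in w, d, u:
δQ/Q = √((δw/w)² + (3·δd/d)² + (3·δu/u)²) = √(0.00135 + 0.00163 + 0.000423) = 0.0583
Q = 2.76e+10, so δQ = 0.0583 × 2.76e+10 = 1.61e+09.

(2.76 ± 0.161) × 10^10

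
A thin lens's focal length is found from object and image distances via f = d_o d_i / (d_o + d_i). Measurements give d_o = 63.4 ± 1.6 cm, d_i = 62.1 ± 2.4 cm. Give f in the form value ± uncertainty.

31.4 ± 0.727 cm

∂f/∂d_o = (d_i/(d_o+d_i))² = 0.245;  ∂f/∂d_i = (d_o/(d_o+d_i))² = 0.255
δf = √((∂f/∂d_o · δd_o)² + (∂f/∂d_i · δd_i)²) = √(0.153 + 0.375) = 0.727 cm
f = 31.4 cm.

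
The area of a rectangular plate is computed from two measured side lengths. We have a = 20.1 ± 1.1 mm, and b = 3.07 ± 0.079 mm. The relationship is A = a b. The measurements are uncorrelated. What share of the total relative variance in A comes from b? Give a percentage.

18.1%

(δA/A)² = (1·δa/a)² + (1·δb/b)²
  a term: (1×0.0547)² = 0.00299
  b term: (1×0.0257)² = 0.000662
Total = 0.00366. Share from b = 0.000662/0.00366 = 0.181.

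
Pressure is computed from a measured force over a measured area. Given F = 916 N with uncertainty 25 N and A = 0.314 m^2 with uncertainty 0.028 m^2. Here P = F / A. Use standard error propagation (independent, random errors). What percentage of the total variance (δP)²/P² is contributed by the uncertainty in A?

91.4%

(δP/P)² = (1·δF/F)² + (-1·δA/A)²
  F term: (1×0.0273)² = 0.000745
  A term: (-1×0.0892)² = 0.00795
Total = 0.00870. Share from A = 0.00795/0.00870 = 0.914.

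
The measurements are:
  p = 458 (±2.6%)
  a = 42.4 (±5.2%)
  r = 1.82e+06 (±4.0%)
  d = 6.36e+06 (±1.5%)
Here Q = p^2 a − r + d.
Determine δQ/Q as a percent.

Let w = p^2·a = 8.89e+06. δw/w = √((2·δp/p)² + (1·δa/a)²) = √(0.00270 + 0.00270) = 0.0735, so δw = 6.54e+05.
Q = w − r + d: δQ = √(δw² + δr² + δd²) = √(4.28e+11 + 5.3e+09 + 9.1e+09) = 6.65e+05
Q = 1.34e+07, so δQ/Q = 6.65e+05/1.34e+07 = 0.0495.

4.95%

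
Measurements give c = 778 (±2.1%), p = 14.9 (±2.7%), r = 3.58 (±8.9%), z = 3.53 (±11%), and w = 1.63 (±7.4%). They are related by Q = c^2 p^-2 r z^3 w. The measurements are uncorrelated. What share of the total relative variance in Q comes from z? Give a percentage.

(δQ/Q)² = (2·δc/c)² + (-2·δp/p)² + (1·δr/r)² + (3·δz/z)² + (1·δw/w)²
  c term: (2×0.0210)² = 0.00176
  p term: (-2×0.0270)² = 0.00292
  r term: (1×0.0890)² = 0.00792
  z term: (3×0.110)² = 0.109
  w term: (1×0.0740)² = 0.00548
Total = 0.127. Share from z = 0.109/0.127 = 0.858.

85.8%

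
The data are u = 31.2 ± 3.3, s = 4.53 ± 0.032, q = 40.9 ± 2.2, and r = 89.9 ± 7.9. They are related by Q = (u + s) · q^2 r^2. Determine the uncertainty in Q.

Let w = u + s = 35.7. δw = √(δu² + δs²) = √(10.9 + 0.00102) = 3.30, so δw/w = 0.0924.
Q is then a monomial in w, q, r:
δQ/Q = √((δw/w)² + (2·δq/q)² + (2·δr/r)²) = √(0.00853 + 0.0116 + 0.0309) = 0.226
Q = 4.83e+08, so δQ = 0.226 × 4.83e+08 = 1.09e+08.

1.09e+08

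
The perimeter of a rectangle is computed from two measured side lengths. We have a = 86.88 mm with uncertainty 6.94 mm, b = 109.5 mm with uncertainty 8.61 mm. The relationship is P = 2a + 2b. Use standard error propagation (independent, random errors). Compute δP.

22.1 mm

For a sum/difference, combine absolute errors in quadrature:
  (2·δa)² = 193;  (2·δb)² = 297
δP = √(489) = 22.1 mm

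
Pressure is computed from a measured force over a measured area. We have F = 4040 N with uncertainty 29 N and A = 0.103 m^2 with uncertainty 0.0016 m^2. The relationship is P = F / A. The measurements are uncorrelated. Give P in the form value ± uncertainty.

39200 ± 671 Pa

Products/powers → add relative errors in quadrature, weighted by exponent:
  (1·δF/F)² = (1×0.00718)² = 5.15e-05;  (-1·δA/A)² = (-1×0.0155)² = 0.000241
δP/P = √(0.000293) = 0.0171
P = 39200 Pa, so δP = 0.0171 × 39200 = 671 Pa.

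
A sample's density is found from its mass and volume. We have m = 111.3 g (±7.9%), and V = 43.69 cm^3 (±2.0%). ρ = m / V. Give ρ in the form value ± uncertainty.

Products/powers → add relative errors in quadrature, weighted by exponent:
  (1·δm/m)² = (1×0.0790)² = 0.00624;  (-1·δV/V)² = (-1×0.0200)² = 0.000400
δρ/ρ = √(0.00664) = 0.0815
ρ = 2.547 g/cm^3, so δρ = 0.0815 × 2.547 = 0.208 g/cm^3.

2.547 ± 0.208 g/cm^3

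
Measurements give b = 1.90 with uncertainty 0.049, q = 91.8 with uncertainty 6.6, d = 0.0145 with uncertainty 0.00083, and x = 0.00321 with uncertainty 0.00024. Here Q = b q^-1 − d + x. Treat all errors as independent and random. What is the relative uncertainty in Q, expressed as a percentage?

Let p = b·q^-1 = 0.0207. δp/p = √((1·δb/b)² + (-1·δq/q)²) = √(0.000665 + 0.00517) = 0.0764, so δp = 0.00158.
Q = p − d + x: δQ = √(δp² + δd² + δx²) = √(2.5e-06 + 6.89e-07 + 5.76e-08) = 0.00180
Q = 0.00941, so δQ/Q = 0.00180/0.00941 = 0.192.

19.2%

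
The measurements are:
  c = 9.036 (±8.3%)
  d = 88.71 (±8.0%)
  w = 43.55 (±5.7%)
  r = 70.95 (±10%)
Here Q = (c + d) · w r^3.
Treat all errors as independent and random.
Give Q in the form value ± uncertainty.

Let u = c + d = 97.75. δu = √(δc² + δd²) = √(0.562 + 50.4) = 7.14, so δu/u = 0.0730.
Q is then a monomial in u, w, r:
δQ/Q = √((δu/u)² + (1·δw/w)² + (3·δr/r)²) = √(0.00533 + 0.00325 + 0.0900) = 0.314
Q = 1.52e+09, so δQ = 0.314 × 1.52e+09 = 4.77e+08.

(1.520 ± 0.477) × 10^9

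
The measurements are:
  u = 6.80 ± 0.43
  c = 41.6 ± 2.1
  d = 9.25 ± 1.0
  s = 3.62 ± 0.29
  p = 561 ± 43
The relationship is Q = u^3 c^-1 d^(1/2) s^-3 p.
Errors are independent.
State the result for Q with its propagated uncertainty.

Q is a product of powers, so relative uncertainties combine in quadrature:
  (3·δu/u)² = (3×0.0632)² = 0.0360;  (-1·δc/c)² = (-1×0.0505)² = 0.00255;  (½·δd/d)² = (0.5×0.108)² = 0.00292;  (-3·δs/s)² = (-3×0.0801)² = 0.0578;  (1·δp/p)² = (1×0.0766)² = 0.00588
δQ/Q = √(0.105) = 0.324
Q = 272, so δQ = 0.324 × 272 = 88.1.

272 ± 88.1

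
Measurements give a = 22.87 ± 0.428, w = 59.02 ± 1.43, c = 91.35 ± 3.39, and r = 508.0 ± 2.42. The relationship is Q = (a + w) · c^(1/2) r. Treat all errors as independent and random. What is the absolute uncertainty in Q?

Let u = a + w = 81.89. δu = √(δa² + δw²) = √(0.183 + 2.04) = 1.49, so δu/u = 0.0182.
Q is then a monomial in u, c, r:
δQ/Q = √((δu/u)² + (½·δc/c)² + (1·δr/r)²) = √(0.000332 + 0.000344 + 2.27e-05) = 0.0264
Q = 397600, so δQ = 0.0264 × 397600 = 10500.

10500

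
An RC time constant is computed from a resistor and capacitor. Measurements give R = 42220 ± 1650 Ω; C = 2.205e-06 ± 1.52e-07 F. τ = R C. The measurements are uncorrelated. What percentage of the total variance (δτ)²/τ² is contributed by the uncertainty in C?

75.7%

(δτ/τ)² = (1·δR/R)² + (1·δC/C)²
  R term: (1×0.0391)² = 0.00153
  C term: (1×0.0689)² = 0.00475
Total = 0.00628. Share from C = 0.00475/0.00628 = 0.757.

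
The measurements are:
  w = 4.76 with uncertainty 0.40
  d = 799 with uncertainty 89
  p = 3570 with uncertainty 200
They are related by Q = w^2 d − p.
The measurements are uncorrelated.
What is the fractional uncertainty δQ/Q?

Let h = w^2·d = 18100. δh/h = √((2·δw/w)² + (1·δd/d)²) = √(0.0282 + 0.0124) = 0.202, so δh = 3650.
Q = h − p: δQ = √(δh² + δp²) = √(1.33e+07 + 40000) = 3660
Q = 14500, so δQ/Q = 3660/14500 = 0.252.

0.252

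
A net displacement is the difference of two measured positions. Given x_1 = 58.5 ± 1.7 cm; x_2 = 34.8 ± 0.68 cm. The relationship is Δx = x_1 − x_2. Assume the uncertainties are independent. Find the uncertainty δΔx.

For a sum/difference, combine absolute errors in quadrature:
  (δx_1)² = 2.89;  (δx_2)² = 0.462
δΔx = √(3.35) = 1.83 cm

1.83 cm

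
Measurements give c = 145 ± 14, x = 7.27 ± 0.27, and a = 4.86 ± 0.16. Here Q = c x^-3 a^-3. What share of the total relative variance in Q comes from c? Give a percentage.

29.6%

(δQ/Q)² = (1·δc/c)² + (-3·δx/x)² + (-3·δa/a)²
  c term: (1×0.0966)² = 0.00932
  x term: (-3×0.0371)² = 0.0124
  a term: (-3×0.0329)² = 0.00975
Total = 0.0315. Share from c = 0.00932/0.0315 = 0.296.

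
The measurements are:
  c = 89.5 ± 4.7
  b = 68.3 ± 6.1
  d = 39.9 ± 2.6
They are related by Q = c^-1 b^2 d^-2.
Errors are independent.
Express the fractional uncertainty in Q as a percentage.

Each factor contributes (exponent × relative error)² to (δQ/Q)²:
  (-1·δc/c)² = (-1×0.0525)² = 0.00276;  (2·δb/b)² = (2×0.0893)² = 0.0319;  (-2·δd/d)² = (-2×0.0652)² = 0.0170
δQ/Q = √(0.0516) = 0.227

22.7%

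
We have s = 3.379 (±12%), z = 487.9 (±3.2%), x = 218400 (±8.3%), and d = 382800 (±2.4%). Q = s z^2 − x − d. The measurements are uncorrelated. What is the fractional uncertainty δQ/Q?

0.548

Let p = s·z^2 = 804400. δp/p = √((1·δs/s)² + (2·δz/z)²) = √(0.0144 + 0.00410) = 0.136, so δp = 1.09e+05.
Q = p − x − d: δQ = √(δp² + δx² + δd²) = √(1.2e+10 + 3.29e+08 + 8.44e+07) = 1.11e+05
Q = 203200, so δQ/Q = 1.11e+05/203200 = 0.548.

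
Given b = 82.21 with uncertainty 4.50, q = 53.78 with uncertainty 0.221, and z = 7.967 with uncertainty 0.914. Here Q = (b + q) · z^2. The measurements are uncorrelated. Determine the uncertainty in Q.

Let u = b + q = 136.0. δu = √(δb² + δq²) = √(20.2 + 0.0488) = 4.51, so δu/u = 0.0331.
Q is then a monomial in u, z:
δQ/Q = √((δu/u)² + (2·δz/z)²) = √(0.00110 + 0.0526) = 0.232
Q = 8632, so δQ = 0.232 × 8632 = 2000.

2000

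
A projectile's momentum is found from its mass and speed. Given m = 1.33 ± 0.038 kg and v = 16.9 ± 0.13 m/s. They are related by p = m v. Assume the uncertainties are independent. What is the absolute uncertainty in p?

0.665 kg·m/s

Relative error in a monomial: (δp/p)² = Σ (nᵢ · δxᵢ/xᵢ)².
  (1·δm/m)² = (1×0.0286)² = 0.000816;  (1·δv/v)² = (1×0.00769)² = 5.92e-05
δp/p = √(0.000875) = 0.0296
p = 22.5 kg·m/s, so δp = 0.0296 × 22.5 = 0.665 kg·m/s.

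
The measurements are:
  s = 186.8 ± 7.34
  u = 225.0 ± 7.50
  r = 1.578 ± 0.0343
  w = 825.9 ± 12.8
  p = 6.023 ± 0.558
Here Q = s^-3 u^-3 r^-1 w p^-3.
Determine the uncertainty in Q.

1.03e-14

For a monomial Q ∝ s^-3, u^-3, r^-1, w, p^-3, fractional errors add in quadrature:
  (-3·δs/s)² = (-3×0.0393)² = 0.0139;  (-3·δu/u)² = (-3×0.0333)² = 0.0100;  (-1·δr/r)² = (-1×0.0217)² = 0.000472;  (1·δw/w)² = (1×0.0155)² = 0.000240;  (-3·δp/p)² = (-3×0.0926)² = 0.0772
δQ/Q = √(0.102) = 0.319
Q = 3.226e-14, so δQ = 0.319 × 3.226e-14 = 1.03e-14.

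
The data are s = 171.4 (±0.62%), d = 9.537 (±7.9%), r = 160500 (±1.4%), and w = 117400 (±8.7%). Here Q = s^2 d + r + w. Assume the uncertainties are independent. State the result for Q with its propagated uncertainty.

558100 ± 24700

Let p = s^2·d = 280200. δp/p = √((2·δs/s)² + (1·δd/d)²) = √(0.000154 + 0.00624) = 0.0800, so δp = 22400.
Q = p + r + w: δQ = √(δp² + δr² + δw²) = √(5.02e+08 + 5.05e+06 + 1.04e+08) = 24700
Q = 558100.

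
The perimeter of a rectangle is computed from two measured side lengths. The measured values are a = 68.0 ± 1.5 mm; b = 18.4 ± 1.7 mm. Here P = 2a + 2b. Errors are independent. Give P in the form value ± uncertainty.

173 ± 4.53 mm

For a sum/difference, combine absolute errors in quadrature:
  (2·δa)² = 9.00;  (2·δb)² = 11.6
δP = √(20.6) = 4.53 mm
P = 173 mm.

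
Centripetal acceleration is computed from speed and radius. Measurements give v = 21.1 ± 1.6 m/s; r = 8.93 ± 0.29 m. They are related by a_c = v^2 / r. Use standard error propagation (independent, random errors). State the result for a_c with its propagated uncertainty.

a_c is a product of powers, so relative uncertainties combine in quadrature:
  (2·δv/v)² = (2×0.0758)² = 0.0230;  (-1·δr/r)² = (-1×0.0325)² = 0.00105
δa_c/a_c = √(0.0241) = 0.155
a_c = 49.9 m/s^2, so δa_c = 0.155 × 49.9 = 7.73 m/s^2.

49.9 ± 7.73 m/s^2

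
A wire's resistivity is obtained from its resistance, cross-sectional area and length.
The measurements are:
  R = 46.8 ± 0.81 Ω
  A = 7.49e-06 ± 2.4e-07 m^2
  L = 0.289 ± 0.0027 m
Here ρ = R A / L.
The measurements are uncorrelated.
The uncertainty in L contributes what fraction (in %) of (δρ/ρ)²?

(δρ/ρ)² = (1·δR/R)² + (1·δA/A)² + (-1·δL/L)²
  R term: (1×0.0173)² = 0.000300
  A term: (1×0.0320)² = 0.00103
  L term: (-1×0.00934)² = 8.73e-05
Total = 0.00141. Share from L = 8.73e-05/0.00141 = 0.0617.

6.17%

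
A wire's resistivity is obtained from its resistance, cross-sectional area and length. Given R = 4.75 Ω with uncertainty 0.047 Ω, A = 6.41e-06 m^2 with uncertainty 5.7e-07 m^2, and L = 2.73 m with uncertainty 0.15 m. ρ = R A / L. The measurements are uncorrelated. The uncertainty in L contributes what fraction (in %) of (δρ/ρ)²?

(δρ/ρ)² = (1·δR/R)² + (1·δA/A)² + (-1·δL/L)²
  R term: (1×0.00989)² = 9.79e-05
  A term: (1×0.0889)² = 0.00791
  L term: (-1×0.0549)² = 0.00302
Total = 0.0110. Share from L = 0.00302/0.0110 = 0.274.

27.4%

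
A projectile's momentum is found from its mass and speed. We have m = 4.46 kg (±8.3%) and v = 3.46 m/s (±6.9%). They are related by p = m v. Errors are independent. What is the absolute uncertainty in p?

Since p is a product/quotient, work with relative uncertainties:
  (1·δm/m)² = (1×0.0830)² = 0.00689;  (1·δv/v)² = (1×0.0690)² = 0.00476
δp/p = √(0.0117) = 0.108
p = 15.4 kg·m/s, so δp = 0.108 × 15.4 = 1.67 kg·m/s.

1.67 kg·m/s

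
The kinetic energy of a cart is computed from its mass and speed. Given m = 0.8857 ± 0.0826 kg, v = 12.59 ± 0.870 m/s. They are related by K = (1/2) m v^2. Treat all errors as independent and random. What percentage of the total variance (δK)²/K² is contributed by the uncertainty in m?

31.3%

(δK/K)² = (1·δm/m)² + (2·δv/v)²
  m term: (1×0.0933)² = 0.00870
  v term: (2×0.0691)² = 0.0191
Total = 0.0278. Share from m = 0.00870/0.0278 = 0.313.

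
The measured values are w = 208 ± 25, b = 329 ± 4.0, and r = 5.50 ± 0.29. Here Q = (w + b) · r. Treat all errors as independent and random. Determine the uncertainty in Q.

209

Let u = w + b = 537. δu = √(δw² + δb²) = √(625 + 16.0) = 25.3, so δu/u = 0.0471.
Q is then a monomial in u, r:
δQ/Q = √((δu/u)² + (1·δr/r)²) = √(0.00222 + 0.00278) = 0.0707
Q = 2950, so δQ = 0.0707 × 2950 = 209.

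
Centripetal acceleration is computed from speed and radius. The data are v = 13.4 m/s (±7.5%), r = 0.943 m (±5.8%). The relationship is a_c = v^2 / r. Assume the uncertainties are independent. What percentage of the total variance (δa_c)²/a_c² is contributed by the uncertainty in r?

13.0%

(δa_c/a_c)² = (2·δv/v)² + (-1·δr/r)²
  v term: (2×0.0750)² = 0.0225
  r term: (-1×0.0580)² = 0.00336
Total = 0.0259. Share from r = 0.00336/0.0259 = 0.130.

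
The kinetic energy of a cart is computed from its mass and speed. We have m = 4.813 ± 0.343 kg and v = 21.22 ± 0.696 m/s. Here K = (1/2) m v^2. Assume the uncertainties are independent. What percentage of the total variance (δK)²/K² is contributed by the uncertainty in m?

54.1%

(δK/K)² = (1·δm/m)² + (2·δv/v)²
  m term: (1×0.0713)² = 0.00508
  v term: (2×0.0328)² = 0.00430
Total = 0.00938. Share from m = 0.00508/0.00938 = 0.541.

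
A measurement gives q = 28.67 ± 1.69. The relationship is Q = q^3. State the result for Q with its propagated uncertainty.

23570 ± 4170

Products/powers → add relative errors in quadrature, weighted by exponent:
  (3·δq/q)² = (3×0.0589)² = 0.0313
δQ/Q = √(0.0313) = 0.177
Q = 23570, so δQ = 0.177 × 23570 = 4170.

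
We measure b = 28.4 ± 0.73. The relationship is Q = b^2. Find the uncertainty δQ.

41.5

Products/powers → add relative errors in quadrature, weighted by exponent:
  (2·δb/b)² = (2×0.0257)² = 0.00264
δQ/Q = √(0.00264) = 0.0514
Q = 807, so δQ = 0.0514 × 807 = 41.5.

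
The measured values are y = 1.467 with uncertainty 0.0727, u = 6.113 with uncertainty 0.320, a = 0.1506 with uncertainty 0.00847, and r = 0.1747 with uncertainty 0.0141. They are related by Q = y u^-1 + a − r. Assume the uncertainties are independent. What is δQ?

Let p = y·u^-1 = 0.2400. δp/p = √((1·δy/y)² + (-1·δu/u)²) = √(0.00246 + 0.00274) = 0.0721, so δp = 0.0173.
Q = p + a − r: δQ = √(δp² + δa² + δr²) = √(0.000299 + 7.17e-05 + 0.000199) = 0.0239

0.0239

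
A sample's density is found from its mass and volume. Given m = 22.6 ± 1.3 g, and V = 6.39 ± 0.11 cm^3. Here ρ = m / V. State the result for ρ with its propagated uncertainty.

Each factor contributes (exponent × relative error)² to (δρ/ρ)²:
  (1·δm/m)² = (1×0.0575)² = 0.00331;  (-1·δV/V)² = (-1×0.0172)² = 0.000296
δρ/ρ = √(0.00361) = 0.0600
ρ = 3.54 g/cm^3, so δρ = 0.0600 × 3.54 = 0.212 g/cm^3.

3.54 ± 0.212 g/cm^3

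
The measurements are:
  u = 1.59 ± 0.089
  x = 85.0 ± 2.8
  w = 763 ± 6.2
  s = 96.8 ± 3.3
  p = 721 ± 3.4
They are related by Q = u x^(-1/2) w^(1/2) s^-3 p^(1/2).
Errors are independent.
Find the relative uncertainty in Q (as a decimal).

0.118

Products/powers → add relative errors in quadrature, weighted by exponent:
  (1·δu/u)² = (1×0.0560)² = 0.00313;  (−½·δx/x)² = (-0.5×0.0329)² = 0.000271;  (½·δw/w)² = (0.5×0.00813)² = 1.65e-05;  (-3·δs/s)² = (-3×0.0341)² = 0.0105;  (½·δp/p)² = (0.5×0.00472)² = 5.56e-06
δQ/Q = √(0.0139) = 0.118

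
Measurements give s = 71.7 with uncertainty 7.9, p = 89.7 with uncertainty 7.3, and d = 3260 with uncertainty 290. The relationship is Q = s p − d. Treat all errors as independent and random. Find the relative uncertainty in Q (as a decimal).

Let w = s·p = 6430. δw/w = √((1·δs/s)² + (1·δp/p)²) = √(0.0121 + 0.00662) = 0.137, so δw = 881.
Q = w − d: δQ = √(δw² + δd²) = √(7.76e+05 + 84100) = 927
Q = 3170, so δQ/Q = 927/3170 = 0.292.

0.292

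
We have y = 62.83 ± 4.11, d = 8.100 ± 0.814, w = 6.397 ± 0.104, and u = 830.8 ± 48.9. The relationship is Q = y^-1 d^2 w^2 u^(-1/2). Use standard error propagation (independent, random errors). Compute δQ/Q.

0.216

Each factor contributes (exponent × relative error)² to (δQ/Q)²:
  (-1·δy/y)² = (-1×0.0654)² = 0.00428;  (2·δd/d)² = (2×0.100)² = 0.0404;  (2·δw/w)² = (2×0.0163)² = 0.00106;  (−½·δu/u)² = (-0.5×0.0589)² = 0.000866
δQ/Q = √(0.0466) = 0.216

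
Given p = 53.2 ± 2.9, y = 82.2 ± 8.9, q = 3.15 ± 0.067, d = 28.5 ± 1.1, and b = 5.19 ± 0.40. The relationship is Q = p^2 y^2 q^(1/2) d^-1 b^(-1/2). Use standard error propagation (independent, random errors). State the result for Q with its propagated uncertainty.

(5.23 ± 1.30) × 10^5

Each factor contributes (exponent × relative error)² to (δQ/Q)²:
  (2·δp/p)² = (2×0.0545)² = 0.0119;  (2·δy/y)² = (2×0.108)² = 0.0469;  (½·δq/q)² = (0.5×0.0213)² = 0.000113;  (-1·δd/d)² = (-1×0.0386)² = 0.00149;  (−½·δb/b)² = (-0.5×0.0771)² = 0.00148
δQ/Q = √(0.0619) = 0.249
Q = 5.23e+05, so δQ = 0.249 × 5.23e+05 = 1.3e+05.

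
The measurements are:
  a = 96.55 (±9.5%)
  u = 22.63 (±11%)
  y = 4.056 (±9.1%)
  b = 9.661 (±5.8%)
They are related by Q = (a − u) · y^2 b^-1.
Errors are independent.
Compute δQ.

29.0

Let w = a − u = 73.92. δw = √(δa² + δu²) = √(84.1 + 6.20) = 9.50, so δw/w = 0.129.
Q is then a monomial in w, y, b:
δQ/Q = √((δw/w)² + (2·δy/y)² + (-1·δb/b)²) = √(0.0165 + 0.0331 + 0.00336) = 0.230
Q = 125.9, so δQ = 0.230 × 125.9 = 29.0.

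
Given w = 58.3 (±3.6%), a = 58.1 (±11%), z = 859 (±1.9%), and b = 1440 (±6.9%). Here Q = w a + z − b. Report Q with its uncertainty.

2810 ± 405

Let p = w·a = 3390. δp/p = √((1·δw/w)² + (1·δa/a)²) = √(0.00130 + 0.0121) = 0.116, so δp = 392.
Q = p + z − b: δQ = √(δp² + δz² + δb²) = √(1.54e+05 + 266 + 9870) = 405
Q = 2810.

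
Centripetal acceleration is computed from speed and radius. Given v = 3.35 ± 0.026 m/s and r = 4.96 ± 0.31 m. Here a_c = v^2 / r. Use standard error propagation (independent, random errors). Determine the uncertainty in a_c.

0.146 m/s^2

For a monomial a_c ∝ v^2, r^-1, fractional errors add in quadrature:
  (2·δv/v)² = (2×0.00776)² = 0.000241;  (-1·δr/r)² = (-1×0.0625)² = 0.00391
δa_c/a_c = √(0.00415) = 0.0644
a_c = 2.26 m/s^2, so δa_c = 0.0644 × 2.26 = 0.146 m/s^2.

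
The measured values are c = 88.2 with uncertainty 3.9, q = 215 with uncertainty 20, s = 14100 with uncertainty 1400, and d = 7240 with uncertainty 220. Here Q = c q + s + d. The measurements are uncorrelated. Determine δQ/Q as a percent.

5.99%

Let p = c·q = 19000. δp/p = √((1·δc/c)² + (1·δq/q)²) = √(0.00196 + 0.00865) = 0.103, so δp = 1950.
Q = p + s + d: δQ = √(δp² + δs² + δd²) = √(3.81e+06 + 1.96e+06 + 48400) = 2410
Q = 40300, so δQ/Q = 2410/40300 = 0.0599.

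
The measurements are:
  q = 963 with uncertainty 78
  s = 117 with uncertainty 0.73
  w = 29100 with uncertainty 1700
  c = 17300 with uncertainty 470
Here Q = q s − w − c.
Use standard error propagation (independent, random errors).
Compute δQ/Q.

Let p = q·s = 1.13e+05. δp/p = √((1·δq/q)² + (1·δs/s)²) = √(0.00656 + 3.89e-05) = 0.0812, so δp = 9150.
Q = p − w − c: δQ = √(δp² + δw² + δc²) = √(8.38e+07 + 2.89e+06 + 2.21e+05) = 9320
Q = 66300, so δQ/Q = 9320/66300 = 0.141.

0.141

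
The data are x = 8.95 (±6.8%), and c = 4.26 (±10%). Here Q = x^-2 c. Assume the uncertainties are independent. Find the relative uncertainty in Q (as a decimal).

Since Q is a product/quotient, work with relative uncertainties:
  (-2·δx/x)² = (-2×0.0680)² = 0.0185;  (1·δc/c)² = (1×0.100)² = 0.0100
δQ/Q = √(0.0285) = 0.169

0.169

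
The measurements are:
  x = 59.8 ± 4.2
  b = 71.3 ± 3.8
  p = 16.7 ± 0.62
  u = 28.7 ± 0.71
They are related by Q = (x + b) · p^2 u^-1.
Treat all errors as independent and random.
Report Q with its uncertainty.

1270 ± 114

Let w = x + b = 131. δw = √(δx² + δb²) = √(17.6 + 14.4) = 5.66, so δw/w = 0.0432.
Q is then a monomial in w, p, u:
δQ/Q = √((δw/w)² + (2·δp/p)² + (-1·δu/u)²) = √(0.00187 + 0.00551 + 0.000612) = 0.0894
Q = 1270, so δQ = 0.0894 × 1270 = 114.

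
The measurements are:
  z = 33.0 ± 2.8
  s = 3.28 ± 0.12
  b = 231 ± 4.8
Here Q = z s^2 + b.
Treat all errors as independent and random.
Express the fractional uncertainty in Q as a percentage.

Let p = z·s^2 = 355. δp/p = √((1·δz/z)² + (2·δs/s)²) = √(0.00720 + 0.00535) = 0.112, so δp = 39.8.
Q = p + b: δQ = √(δp² + δb²) = √(1580 + 23.0) = 40.1
Q = 586, so δQ/Q = 40.1/586 = 0.0684.

6.84%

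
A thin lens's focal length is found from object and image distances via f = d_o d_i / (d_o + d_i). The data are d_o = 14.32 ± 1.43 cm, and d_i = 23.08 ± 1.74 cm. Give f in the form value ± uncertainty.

∂f/∂d_o = (d_i/(d_o+d_i))² = 0.381;  ∂f/∂d_i = (d_o/(d_o+d_i))² = 0.147
δf = √((∂f/∂d_o · δd_o)² + (∂f/∂d_i · δd_i)²) = √(0.297 + 0.0651) = 0.601 cm
f = 8.837 cm.

8.837 ± 0.601 cm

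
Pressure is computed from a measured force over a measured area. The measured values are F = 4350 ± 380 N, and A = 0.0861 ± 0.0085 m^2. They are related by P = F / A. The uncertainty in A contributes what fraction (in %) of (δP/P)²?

(δP/P)² = (1·δF/F)² + (-1·δA/A)²
  F term: (1×0.0874)² = 0.00763
  A term: (-1×0.0987)² = 0.00975
Total = 0.0174. Share from A = 0.00975/0.0174 = 0.561.

56.1%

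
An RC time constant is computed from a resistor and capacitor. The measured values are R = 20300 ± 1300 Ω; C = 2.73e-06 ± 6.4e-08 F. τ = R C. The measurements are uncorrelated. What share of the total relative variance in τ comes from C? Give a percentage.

(δτ/τ)² = (1·δR/R)² + (1·δC/C)²
  R term: (1×0.0640)² = 0.00410
  C term: (1×0.0234)² = 0.000550
Total = 0.00465. Share from C = 0.000550/0.00465 = 0.118.

11.8%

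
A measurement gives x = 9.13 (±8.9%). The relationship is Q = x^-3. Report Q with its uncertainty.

Q is a product of powers, so relative uncertainties combine in quadrature:
  (-3·δx/x)² = (-3×0.0890)² = 0.0713
δQ/Q = √(0.0713) = 0.267
Q = 0.00131, so δQ = 0.267 × 0.00131 = 0.000351.

0.00131 ± 0.000351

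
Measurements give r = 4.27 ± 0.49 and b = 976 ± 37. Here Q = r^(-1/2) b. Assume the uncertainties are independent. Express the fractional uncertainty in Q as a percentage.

6.88%

Q is a product of powers, so relative uncertainties combine in quadrature:
  (−½·δr/r)² = (-0.5×0.115)² = 0.00329;  (1·δb/b)² = (1×0.0379)² = 0.00144
δQ/Q = √(0.00473) = 0.0688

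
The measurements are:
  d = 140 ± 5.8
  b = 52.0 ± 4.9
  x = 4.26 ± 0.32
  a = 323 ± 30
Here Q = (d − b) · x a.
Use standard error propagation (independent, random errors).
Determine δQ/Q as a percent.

Let u = d − b = 88.0. δu = √(δd² + δb²) = √(33.6 + 24.0) = 7.59, so δu/u = 0.0863.
Q is then a monomial in u, x, a:
δQ/Q = √((δu/u)² + (1·δx/x)² + (1·δa/a)²) = √(0.00744 + 0.00564 + 0.00863) = 0.147

14.7%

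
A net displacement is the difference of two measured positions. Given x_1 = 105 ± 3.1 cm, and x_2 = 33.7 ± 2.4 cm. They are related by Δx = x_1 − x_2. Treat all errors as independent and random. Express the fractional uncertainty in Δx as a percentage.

5.50%

Absolute uncertainties add in quadrature for a linear combination:
  (δx_1)² = 9.61;  (δx_2)² = 5.76
δΔx = √(15.4) = 3.92 cm
Δx = 71.3 cm, so δΔx/Δx = 3.92/71.3 = 0.0550.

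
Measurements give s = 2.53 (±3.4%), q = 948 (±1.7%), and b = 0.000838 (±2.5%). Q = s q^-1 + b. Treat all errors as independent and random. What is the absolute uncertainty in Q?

Let p = s·q^-1 = 0.00267. δp/p = √((1·δs/s)² + (-1·δq/q)²) = √(0.00116 + 0.000289) = 0.0380, so δp = 0.000101.
Q = p + b: δQ = √(δp² + δb²) = √(1.03e-08 + 4.39e-10) = 0.000104

0.000104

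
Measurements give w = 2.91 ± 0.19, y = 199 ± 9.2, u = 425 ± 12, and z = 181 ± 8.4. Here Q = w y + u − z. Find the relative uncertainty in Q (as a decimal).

0.0590

Let p = w·y = 579. δp/p = √((1·δw/w)² + (1·δy/y)²) = √(0.00426 + 0.00214) = 0.0800, so δp = 46.3.
Q = p + u − z: δQ = √(δp² + δu² + δz²) = √(2150 + 144 + 70.6) = 48.6
Q = 823, so δQ/Q = 48.6/823 = 0.0590.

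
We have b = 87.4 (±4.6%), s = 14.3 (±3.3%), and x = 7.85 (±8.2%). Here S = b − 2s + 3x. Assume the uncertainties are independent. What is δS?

4.56

Sums and differences: (δS)² = Σ (cᵢ δxᵢ)².
  (δb)² = 16.2;  (2·δs)² = 0.891;  (3·δx)² = 3.73
δS = √(20.8) = 4.56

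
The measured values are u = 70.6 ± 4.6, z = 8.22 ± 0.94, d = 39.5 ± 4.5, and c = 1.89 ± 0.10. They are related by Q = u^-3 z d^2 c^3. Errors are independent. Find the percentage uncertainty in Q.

35.8%

Products/powers → add relative errors in quadrature, weighted by exponent:
  (-3·δu/u)² = (-3×0.0652)² = 0.0382;  (1·δz/z)² = (1×0.114)² = 0.0131;  (2·δd/d)² = (2×0.114)² = 0.0519;  (3·δc/c)² = (3×0.0529)² = 0.0252
δQ/Q = √(0.128) = 0.358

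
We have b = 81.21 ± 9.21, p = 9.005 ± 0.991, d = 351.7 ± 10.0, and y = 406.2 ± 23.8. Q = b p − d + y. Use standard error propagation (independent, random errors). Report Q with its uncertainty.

Let w = b·p = 731.3. δw/w = √((1·δb/b)² + (1·δp/p)²) = √(0.0129 + 0.0121) = 0.158, so δw = 116.
Q = w − d + y: δQ = √(δw² + δd² + δy²) = √(13400 + 100 + 566) = 118
Q = 785.8.

785.8 ± 118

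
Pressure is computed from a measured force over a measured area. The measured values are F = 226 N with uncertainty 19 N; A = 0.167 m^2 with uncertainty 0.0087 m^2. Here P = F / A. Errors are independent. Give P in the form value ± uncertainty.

1350 ± 134 Pa

For a monomial P ∝ F, A^-1, fractional errors add in quadrature:
  (1·δF/F)² = (1×0.0841)² = 0.00707;  (-1·δA/A)² = (-1×0.0521)² = 0.00271
δP/P = √(0.00978) = 0.0989
P = 1350 Pa, so δP = 0.0989 × 1350 = 134 Pa.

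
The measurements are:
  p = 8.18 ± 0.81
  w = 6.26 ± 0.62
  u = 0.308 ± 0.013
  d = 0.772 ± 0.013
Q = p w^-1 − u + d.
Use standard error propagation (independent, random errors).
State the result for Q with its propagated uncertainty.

Let h = p·w^-1 = 1.31. δh/h = √((1·δp/p)² + (-1·δw/w)²) = √(0.00981 + 0.00981) = 0.140, so δh = 0.183.
Q = h − u + d: δQ = √(δh² + δu² + δd²) = √(0.0335 + 0.000169 + 0.000169) = 0.184
Q = 1.77.

1.77 ± 0.184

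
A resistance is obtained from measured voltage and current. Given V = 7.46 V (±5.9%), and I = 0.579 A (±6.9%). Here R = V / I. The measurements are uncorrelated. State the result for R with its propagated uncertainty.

12.9 ± 1.17 Ω

Products/powers → add relative errors in quadrature, weighted by exponent:
  (1·δV/V)² = (1×0.0590)² = 0.00348;  (-1·δI/I)² = (-1×0.0690)² = 0.00476
δR/R = √(0.00824) = 0.0908
R = 12.9 Ω, so δR = 0.0908 × 12.9 = 1.17 Ω.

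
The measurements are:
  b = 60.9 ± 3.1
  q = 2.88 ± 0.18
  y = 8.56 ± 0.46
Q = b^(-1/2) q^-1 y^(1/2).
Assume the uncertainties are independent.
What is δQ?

For a monomial Q ∝ b^(-1/2), q^-1, y^(1/2), fractional errors add in quadrature:
  (−½·δb/b)² = (-0.5×0.0509)² = 0.000648;  (-1·δq/q)² = (-1×0.0625)² = 0.00391;  (½·δy/y)² = (0.5×0.0537)² = 0.000722
δQ/Q = √(0.00528) = 0.0726
Q = 0.130, so δQ = 0.0726 × 0.130 = 0.00946.

0.00946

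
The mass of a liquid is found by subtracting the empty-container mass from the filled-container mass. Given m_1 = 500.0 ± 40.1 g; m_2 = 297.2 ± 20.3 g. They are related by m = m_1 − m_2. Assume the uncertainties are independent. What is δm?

Sums and differences: (δm)² = Σ (cᵢ δxᵢ)².
  (δm_1)² = 1610;  (δm_2)² = 412
δm = √(2020) = 44.9 g

44.9 g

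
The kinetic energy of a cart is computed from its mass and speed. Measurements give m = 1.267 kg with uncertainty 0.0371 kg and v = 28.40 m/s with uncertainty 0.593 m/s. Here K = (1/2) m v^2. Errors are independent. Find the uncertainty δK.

K is a product of powers, so relative uncertainties combine in quadrature:
  (1·δm/m)² = (1×0.0293)² = 0.000857;  (2·δv/v)² = (2×0.0209)² = 0.00174
δK/K = √(0.00260) = 0.0510
K = 511.0 J, so δK = 0.0510 × 511.0 = 26.1 J.

26.1 J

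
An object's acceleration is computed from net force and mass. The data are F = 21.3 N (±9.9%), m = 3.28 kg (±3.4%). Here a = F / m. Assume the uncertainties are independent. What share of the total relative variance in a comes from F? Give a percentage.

(δa/a)² = (1·δF/F)² + (-1·δm/m)²
  F term: (1×0.0990)² = 0.00980
  m term: (-1×0.0340)² = 0.00116
Total = 0.0110. Share from F = 0.00980/0.0110 = 0.894.

89.4%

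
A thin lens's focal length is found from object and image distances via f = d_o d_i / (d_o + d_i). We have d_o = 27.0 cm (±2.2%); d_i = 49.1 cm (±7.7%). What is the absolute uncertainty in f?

∂f/∂d_o = (d_i/(d_o+d_i))² = 0.416;  ∂f/∂d_i = (d_o/(d_o+d_i))² = 0.126
δf = √((∂f/∂d_o · δd_o)² + (∂f/∂d_i · δd_i)²) = √(0.0611 + 0.226) = 0.536 cm

0.536 cm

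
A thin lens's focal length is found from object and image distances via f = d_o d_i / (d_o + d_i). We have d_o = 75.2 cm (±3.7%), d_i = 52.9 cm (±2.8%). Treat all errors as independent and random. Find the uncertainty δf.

∂f/∂d_o = (d_i/(d_o+d_i))² = 0.171;  ∂f/∂d_i = (d_o/(d_o+d_i))² = 0.345
δf = √((∂f/∂d_o · δd_o)² + (∂f/∂d_i · δd_i)²) = √(0.225 + 0.261) = 0.697 cm

0.697 cm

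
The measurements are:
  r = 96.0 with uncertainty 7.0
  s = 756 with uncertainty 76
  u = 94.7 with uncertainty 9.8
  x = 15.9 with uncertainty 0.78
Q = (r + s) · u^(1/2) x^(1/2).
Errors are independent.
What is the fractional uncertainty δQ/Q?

Let w = r + s = 852. δw = √(δr² + δs²) = √(49.0 + 5780) = 76.3, so δw/w = 0.0896.
Q is then a monomial in w, u, x:
δQ/Q = √((δw/w)² + (½·δu/u)² + (½·δx/x)²) = √(0.00802 + 0.00268 + 0.000602) = 0.106

0.106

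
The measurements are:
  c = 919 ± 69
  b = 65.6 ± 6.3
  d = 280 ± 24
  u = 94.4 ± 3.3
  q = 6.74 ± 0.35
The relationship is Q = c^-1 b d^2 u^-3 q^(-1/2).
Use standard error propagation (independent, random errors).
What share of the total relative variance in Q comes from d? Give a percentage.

52.6%

(δQ/Q)² = (-1·δc/c)² + (1·δb/b)² + (2·δd/d)² + (-3·δu/u)² + (−½·δq/q)²
  c term: (-1×0.0751)² = 0.00564
  b term: (1×0.0960)² = 0.00922
  d term: (2×0.0857)² = 0.0294
  u term: (-3×0.0350)² = 0.0110
  q term: (-0.5×0.0519)² = 0.000674
Total = 0.0559. Share from d = 0.0294/0.0559 = 0.526.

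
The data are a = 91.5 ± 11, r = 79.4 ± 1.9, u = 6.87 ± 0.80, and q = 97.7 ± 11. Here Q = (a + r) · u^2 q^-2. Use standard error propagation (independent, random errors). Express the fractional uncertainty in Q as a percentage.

Let w = a + r = 171. δw = √(δa² + δr²) = √(121 + 3.61) = 11.2, so δw/w = 0.0653.
Q is then a monomial in w, u, q:
δQ/Q = √((δw/w)² + (2·δu/u)² + (-2·δq/q)²) = √(0.00427 + 0.0542 + 0.0507) = 0.330

33.0%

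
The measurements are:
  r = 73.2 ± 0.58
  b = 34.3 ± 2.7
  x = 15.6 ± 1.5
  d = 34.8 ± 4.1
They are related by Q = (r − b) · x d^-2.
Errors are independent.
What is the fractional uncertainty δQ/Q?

Let u = r − b = 38.9. δu = √(δr² + δb²) = √(0.336 + 7.29) = 2.76, so δu/u = 0.0710.
Q is then a monomial in u, x, d:
δQ/Q = √((δu/u)² + (1·δx/x)² + (-2·δd/d)²) = √(0.00504 + 0.00925 + 0.0555) = 0.264

0.264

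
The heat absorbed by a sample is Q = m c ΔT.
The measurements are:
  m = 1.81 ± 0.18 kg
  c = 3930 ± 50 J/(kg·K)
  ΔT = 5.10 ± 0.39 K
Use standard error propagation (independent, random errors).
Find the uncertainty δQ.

Q is a product of powers, so relative uncertainties combine in quadrature:
  (1·δm/m)² = (1×0.0994)² = 0.00989;  (1·δc/c)² = (1×0.0127)² = 0.000162;  (1·δΔT/ΔT)² = (1×0.0765)² = 0.00585
δQ/Q = √(0.0159) = 0.126
Q = 36300 J, so δQ = 0.126 × 36300 = 4570 J.

4570 J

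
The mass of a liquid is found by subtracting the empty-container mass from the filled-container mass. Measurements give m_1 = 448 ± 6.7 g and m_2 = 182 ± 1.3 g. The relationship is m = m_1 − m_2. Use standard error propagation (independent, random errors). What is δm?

6.82 g

Absolute uncertainties add in quadrature for a linear combination:
  (δm_1)² = 44.9;  (δm_2)² = 1.69
δm = √(46.6) = 6.82 g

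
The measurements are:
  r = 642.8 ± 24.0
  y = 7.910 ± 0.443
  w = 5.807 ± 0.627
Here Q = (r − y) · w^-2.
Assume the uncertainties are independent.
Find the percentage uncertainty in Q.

Let u = r − y = 634.9. δu = √(δr² + δy²) = √(576 + 0.196) = 24.0, so δu/u = 0.0378.
Q is then a monomial in u, w:
δQ/Q = √((δu/u)² + (-2·δw/w)²) = √(0.00143 + 0.0466) = 0.219

21.9%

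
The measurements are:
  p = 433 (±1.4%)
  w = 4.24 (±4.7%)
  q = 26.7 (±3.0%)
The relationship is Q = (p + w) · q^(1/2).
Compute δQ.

46.2

Let u = p + w = 437. δu = √(δp² + δw²) = √(36.7 + 0.0397) = 6.07, so δu/u = 0.0139.
Q is then a monomial in u, q:
δQ/Q = √((δu/u)² + (½·δq/q)²) = √(0.000192 + 0.000225) = 0.0204
Q = 2260, so δQ = 0.0204 × 2260 = 46.2.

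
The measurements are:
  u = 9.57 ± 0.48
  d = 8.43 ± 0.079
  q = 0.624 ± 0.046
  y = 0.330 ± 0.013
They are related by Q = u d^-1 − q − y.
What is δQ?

0.0751

Let p = u·d^-1 = 1.14. δp/p = √((1·δu/u)² + (-1·δd/d)²) = √(0.00252 + 8.78e-05) = 0.0510, so δp = 0.0579.
Q = p − q − y: δQ = √(δp² + δq² + δy²) = √(0.00336 + 0.00212 + 0.000169) = 0.0751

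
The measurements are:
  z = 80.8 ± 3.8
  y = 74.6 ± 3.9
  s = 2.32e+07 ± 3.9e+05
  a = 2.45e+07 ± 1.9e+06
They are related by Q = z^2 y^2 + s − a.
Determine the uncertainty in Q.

5.47e+06

Let p = z^2·y^2 = 3.63e+07. δp/p = √((2·δz/z)² + (2·δy/y)²) = √(0.00885 + 0.0109) = 0.141, so δp = 5.11e+06.
Q = p + s − a: δQ = √(δp² + δs² + δa²) = √(2.61e+13 + 1.52e+11 + 3.61e+12) = 5.47e+06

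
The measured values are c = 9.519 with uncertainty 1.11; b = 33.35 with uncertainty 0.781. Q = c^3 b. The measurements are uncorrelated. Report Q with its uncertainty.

28770 ± 10100

Q is a product of powers, so relative uncertainties combine in quadrature:
  (3·δc/c)² = (3×0.117)² = 0.122;  (1·δb/b)² = (1×0.0234)² = 0.000548
δQ/Q = √(0.123) = 0.351
Q = 28770, so δQ = 0.351 × 28770 = 10100.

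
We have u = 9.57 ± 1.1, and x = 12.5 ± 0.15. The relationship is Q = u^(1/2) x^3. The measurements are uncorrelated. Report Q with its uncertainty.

Since Q is a product/quotient, work with relative uncertainties:
  (½·δu/u)² = (0.5×0.115)² = 0.00330;  (3·δx/x)² = (3×0.0120)² = 0.00130
δQ/Q = √(0.00460) = 0.0678
Q = 6040, so δQ = 0.0678 × 6040 = 410.

6040 ± 410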